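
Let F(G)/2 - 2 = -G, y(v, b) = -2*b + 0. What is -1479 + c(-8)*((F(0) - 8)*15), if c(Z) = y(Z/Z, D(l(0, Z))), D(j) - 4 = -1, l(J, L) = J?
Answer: -1119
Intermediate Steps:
D(j) = 3 (D(j) = 4 - 1 = 3)
y(v, b) = -2*b
c(Z) = -6 (c(Z) = -2*3 = -6)
F(G) = 4 - 2*G (F(G) = 4 + 2*(-G) = 4 - 2*G)
-1479 + c(-8)*((F(0) - 8)*15) = -1479 - 6*((4 - 2*0) - 8)*15 = -1479 - 6*((4 + 0) - 8)*15 = -1479 - 6*(4 - 8)*15 = -1479 - (-24)*15 = -1479 - 6*(-60) = -1479 + 360 = -1119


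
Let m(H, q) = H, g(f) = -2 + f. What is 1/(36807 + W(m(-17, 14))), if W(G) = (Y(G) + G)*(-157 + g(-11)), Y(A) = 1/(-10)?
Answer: 1/39714 ≈ 2.5180e-5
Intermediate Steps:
Y(A) = -1/10
W(G) = 17 - 170*G (W(G) = (-1/10 + G)*(-157 + (-2 - 11)) = (-1/10 + G)*(-157 - 13) = (-1/10 + G)*(-170) = 17 - 170*G)
1/(36807 + W(m(-17, 14))) = 1/(36807 + (17 - 170*(-17))) = 1/(36807 + (17 + 2890)) = 1/(36807 + 2907) = 1/39714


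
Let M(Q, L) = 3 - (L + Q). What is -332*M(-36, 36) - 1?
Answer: -997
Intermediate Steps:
M(Q, L) = 3 - L - Q (M(Q, L) = 3 + (-L - Q) = 3 - L - Q)
-332*M(-36, 36) - 1 = -332*(3 - 1*36 - 1*(-36)) - 1 = -332*(3 - 36 + 36) - 1 = -332*3 - 1 = -996 - 1 = -997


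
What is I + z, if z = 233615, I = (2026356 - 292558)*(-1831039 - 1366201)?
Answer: -5543368083905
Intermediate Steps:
I = -5543368317520 (I = 1733798*(-3197240) = -5543368317520)
I + z = -5543368317520 + 233615 = -5543368083905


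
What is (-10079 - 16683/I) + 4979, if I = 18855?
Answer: -32059061/6285 ≈ -5100.9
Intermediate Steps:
(-10079 - 16683/I) + 4979 = (-10079 - 16683/18855) + 4979 = (-10079 - 16683*1/18855) + 4979 = (-10079 - 5561/6285) + 4979 = -63352076/6285 + 4979 = -32059061/6285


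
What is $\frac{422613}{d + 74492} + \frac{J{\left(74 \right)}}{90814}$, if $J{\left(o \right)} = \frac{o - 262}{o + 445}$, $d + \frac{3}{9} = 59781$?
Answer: $\frac{29878151415595}{9492902844594} \approx 3.1474$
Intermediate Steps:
$d = \frac{179342}{3}$ ($d = - \frac{1}{3} + 59781 = \frac{179342}{3} \approx 59781.0$)
$J{\left(o \right)} = \frac{-262 + o}{445 + o}$
$\frac{422613}{d + 74492} + \frac{J{\left(74 \right)}}{90814} = \frac{422613}{\frac{179342}{3} + 74492} + \frac{\frac{1}{445 + 74} \left(-262 + 74\right)}{90814} = \frac{422613}{\frac{402818}{3}} + \frac{1}{519} \left(-188\right) \frac{1}{90814} = 422613 \cdot \frac{3}{402818} + \frac{1}{519} \left(-188\right) \frac{1}{90814} = \frac{1267839}{402818} - \frac{94}{23566233} = \frac{29878151415595}{9492902844594}$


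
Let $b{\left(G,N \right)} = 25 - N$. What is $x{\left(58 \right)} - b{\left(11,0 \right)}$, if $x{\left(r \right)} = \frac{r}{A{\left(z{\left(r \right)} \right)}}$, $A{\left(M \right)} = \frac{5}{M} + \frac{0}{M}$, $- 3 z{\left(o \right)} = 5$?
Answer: $- \frac{133}{3} \approx -44.333$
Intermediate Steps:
$z{\left(o \right)} = - \frac{5}{3}$ ($z{\left(o \right)} = \left(- \frac{1}{3}\right) 5 = - \frac{5}{3}$)
$A{\left(M \right)} = \frac{5}{M}$ ($A{\left(M \right)} = \frac{5}{M} + 0 = \frac{5}{M}$)
$x{\left(r \right)} = - \frac{r}{3}$ ($x{\left(r \right)} = \frac{r}{5 \frac{1}{- \frac{5}{3}}} = \frac{r}{5 \left(- \frac{3}{5}\right)} = \frac{r}{-3} = r \left(- \frac{1}{3}\right) = - \frac{r}{3}$)
$x{\left(58 \right)} - b{\left(11,0 \right)} = \left(- \frac{1}{3}\right) 58 - \left(25 - 0\right) = - \frac{58}{3} - \left(25 + 0\right) = - \frac{58}{3} - 25 = - \frac{133}{3}$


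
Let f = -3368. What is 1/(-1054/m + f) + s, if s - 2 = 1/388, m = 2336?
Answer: 3056537543/1526528188 ≈ 2.0023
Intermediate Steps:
s = 777/388 (s = 2 + 1/388 = 777/388 ≈ 2.0026)
1/(-1054/m + f) + s = 1/(-1054/2336 - 3368) + 777/388 = 1/(-1054*1/2336 - 3368) + 777/388 = 1/(-527/1168 - 3368) + 777/388 = 1/(-3934351/1168) + 777/388 = -1168/3934351 + 777/388 = 3056537543/1526528188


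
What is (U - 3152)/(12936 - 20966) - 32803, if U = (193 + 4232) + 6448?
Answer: -263415811/8030 ≈ -32804.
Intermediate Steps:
U = 10873 (U = 4425 + 6448 = 10873)
(U - 3152)/(12936 - 20966) - 32803 = (10873 - 3152)/(12936 - 20966) - 32803 = 7721/(-8030) - 32803 = 7721*(-1/8030) - 32803 = -7721/8030 - 32803 = -263415811/8030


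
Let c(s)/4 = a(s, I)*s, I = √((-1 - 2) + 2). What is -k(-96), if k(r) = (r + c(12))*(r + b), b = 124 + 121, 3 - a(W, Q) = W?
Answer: 78672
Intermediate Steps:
I
a(W, Q) = 3 - W
b = 245
c(s) = 4*s*(3 - s) (c(s) = 4*((3 - s)*s) = 4*(s*(3 - s)) = 4*s*(3 - s))
k(r) = (-432 + r)*(245 + r) (k(r) = (r + 4*12*(3 - 1*12))*(r + 245) = (r + 4*12*(3 - 12))*(245 + r) = (r + 4*12*(-9))*(245 + r) = (r - 432)*(245 + r) = (-432 + r)*(245 + r))
-k(-96) = -(-105840 + (-96)² - 187*(-96)) = -(-105840 + 9216 + 17952) = -1*(-78672) = 78672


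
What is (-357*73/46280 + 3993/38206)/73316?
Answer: -405445263/64817710761440 ≈ -6.2552e-6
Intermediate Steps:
(-357*73/46280 + 3993/38206)/73316 = (-26061*1/46280 + 3993*(1/38206))*(1/73316) = (-26061/46280 + 3993/38206)*(1/73316) = -405445263/884086840*1/73316 = -405445263/64817710761440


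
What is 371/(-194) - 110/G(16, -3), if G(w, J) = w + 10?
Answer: -15493/2522 ≈ -6.1431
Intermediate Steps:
G(w, J) = 10 + w
371/(-194) - 110/G(16, -3) = 371/(-194) - 110/(10 + 16) = 371*(-1/194) - 110/26 = -371/194 - 110*1/26 = -371/194 - 55/13 = -15493/2522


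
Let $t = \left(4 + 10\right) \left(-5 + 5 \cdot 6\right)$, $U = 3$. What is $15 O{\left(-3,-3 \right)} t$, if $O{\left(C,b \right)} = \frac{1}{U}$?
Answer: $1750$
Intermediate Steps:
$O{\left(C,b \right)} = \frac{1}{3}$
$t = 350$ ($t = 14 \left(-5 + 30\right) = 14 \cdot 25 = 350$)
$15 O{\left(-3,-3 \right)} t = 15 \cdot \frac{1}{3} \cdot 350 = 5 \cdot 350 = 1750$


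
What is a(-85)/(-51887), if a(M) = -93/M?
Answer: -93/4410395 ≈ -2.1087e-5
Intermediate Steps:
a(-85)/(-51887) = -93/(-85)/(-51887) = -93*(-1/85)*(-1/51887) = (93/85)*(-1/51887) = -93/4410395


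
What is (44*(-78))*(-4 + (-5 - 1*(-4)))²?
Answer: -85800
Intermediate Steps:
(44*(-78))*(-4 + (-5 - 1*(-4)))² = -3432*(-4 + (-5 + 4))² = -3432*(-4 - 1)² = -3432*(-5)² = -3432*25 = -85800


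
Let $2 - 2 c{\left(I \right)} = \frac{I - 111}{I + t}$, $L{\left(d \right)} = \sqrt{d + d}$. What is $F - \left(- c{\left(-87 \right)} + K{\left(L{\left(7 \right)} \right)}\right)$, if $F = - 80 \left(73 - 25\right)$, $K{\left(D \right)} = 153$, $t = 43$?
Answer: $- \frac{15977}{4} \approx -3994.3$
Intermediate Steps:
$L{\left(d \right)} = \sqrt{2} \sqrt{d}$ ($L{\left(d \right)} = \sqrt{2 d} = \sqrt{2} \sqrt{d}$)
$c{\left(I \right)} = 1 - \frac{-111 + I}{2 \left(43 + I\right)}$ ($c{\left(I \right)} = 1 - \frac{\left(I - 111\right) \frac{1}{I + 43}}{2} = 1 - \frac{\left(-111 + I\right) \frac{1}{43 + I}}{2} = 1 - \frac{\frac{1}{43 + I} \left(-111 + I\right)}{2} = 1 - \frac{-111 + I}{2 \left(43 + I\right)}$)
$F = -3840$ ($F = \left(-80\right) 48 = -3840$)
$F - \left(- c{\left(-87 \right)} + K{\left(L{\left(7 \right)} \right)}\right) = -3840 - \left(153 - \frac{197 - 87}{2 \left(43 - 87\right)}\right) = -3840 - \left(153 - \frac{1}{2} \frac{1}{-44} \cdot 110\right) = -3840 - \left(153 + \frac{1}{88} \cdot 110\right) = -3840 - \frac{617}{4} = - \frac{15977}{4}$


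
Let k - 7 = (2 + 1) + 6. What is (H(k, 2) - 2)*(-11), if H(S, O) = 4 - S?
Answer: 154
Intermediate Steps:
k = 16 (k = 7 + ((2 + 1) + 6) = 7 + (3 + 6) = 7 + 9 = 16)
(H(k, 2) - 2)*(-11) = ((4 - 1*16) - 2)*(-11) = ((4 - 16) - 2)*(-11) = (-12 - 2)*(-11) = -14*(-11) = 154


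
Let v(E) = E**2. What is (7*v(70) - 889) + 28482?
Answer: 61893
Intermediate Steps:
(7*v(70) - 889) + 28482 = (7*70**2 - 889) + 28482 = (7*4900 - 889) + 28482 = (34300 - 889) + 28482 = 33411 + 28482 = 61893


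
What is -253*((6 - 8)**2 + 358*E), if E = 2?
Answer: -182160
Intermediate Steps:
-253*((6 - 8)**2 + 358*E) = -253*((6 - 8)**2 + 358*2) = -253*((-2)**2 + 716) = -253*(4 + 716) = -253*720 = -182160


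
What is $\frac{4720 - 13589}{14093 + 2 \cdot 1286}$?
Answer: $- \frac{8869}{16665} \approx -0.53219$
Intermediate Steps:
$\frac{4720 - 13589}{14093 + 2 \cdot 1286} = - \frac{8869}{14093 + 2572} = - \frac{8869}{16665}$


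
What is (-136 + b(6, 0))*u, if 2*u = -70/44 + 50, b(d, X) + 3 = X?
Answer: -148035/44 ≈ -3364.4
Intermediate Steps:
b(d, X) = -3 + X
u = 1065/44 (u = (-70/44 + 50)/2 = (-70*1/44 + 50)/2 = (-35/22 + 50)/2 = (½)*(1065/22) = 1065/44 ≈ 24.205)
(-136 + b(6, 0))*u = (-136 + (-3 + 0))*(1065/44) = (-136 - 3)*(1065/44) = -139*1065/44 = -148035/44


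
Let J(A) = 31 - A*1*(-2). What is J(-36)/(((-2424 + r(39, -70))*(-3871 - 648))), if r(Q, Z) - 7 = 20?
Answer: -41/10832043 ≈ -3.7851e-6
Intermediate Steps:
r(Q, Z) = 27 (r(Q, Z) = 7 + 20 = 27)
J(A) = 31 + 2*A (J(A) = 31 - A*(-2) = 31 - (-2)*A = 31 + 2*A)
J(-36)/(((-2424 + r(39, -70))*(-3871 - 648))) = (31 + 2*(-36))/(((-2424 + 27)*(-3871 - 648))) = (31 - 72)/((-2397*(-4519))) = -41/10832043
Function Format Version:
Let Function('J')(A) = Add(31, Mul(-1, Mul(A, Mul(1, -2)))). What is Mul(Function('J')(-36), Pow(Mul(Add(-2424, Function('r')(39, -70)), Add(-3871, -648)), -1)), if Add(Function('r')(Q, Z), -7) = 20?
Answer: Rational(-41, 10832043) ≈ -3.7851e-6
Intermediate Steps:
Function('r')(Q, Z) = 27 (Function('r')(Q, Z) = Add(7, 20) = 27)
Function('J')(A) = Add(31, Mul(2, A)) (Function('J')(A) = Add(31, Mul(-1, Mul(A, -2))) = Add(31, Mul(-1, Mul(-2, A))) = Add(31, Mul(2, A)))
Mul(Function('J')(-36), Pow(Mul(Add(-2424, Function('r')(39, -70)), Add(-3871, -648)), -1)) = Mul(Add(31, Mul(2, -36)), Pow(Mul(Add(-2424, 27), Add(-3871, -648)), -1)) = Mul(Add(31, -72), Pow(Mul(-2397, -4519), -1)) = Mul(-41, Pow(10832043, -1)) = Mul(-41, Rational(1, 10832043)) = Rational(-41, 10832043)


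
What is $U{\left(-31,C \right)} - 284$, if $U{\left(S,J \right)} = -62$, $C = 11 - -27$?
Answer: $-346$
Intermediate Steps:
$C = 38$ ($C = 11 + 27 = 38$)
$U{\left(-31,C \right)} - 284 = -62 - 284 = -346$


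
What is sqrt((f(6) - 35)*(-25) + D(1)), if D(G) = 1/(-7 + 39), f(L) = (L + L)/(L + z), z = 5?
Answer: sqrt(6565042)/88 ≈ 29.116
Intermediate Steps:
f(L) = 2*L/(5 + L) (f(L) = (L + L)/(L + 5) = (2*L)/(5 + L) = 2*L/(5 + L))
D(G) = 1/32
sqrt((f(6) - 35)*(-25) + D(1)) = sqrt((2*6/(5 + 6) - 35)*(-25) + 1/32) = sqrt((2*6/11 - 35)*(-25) + 1/32) = sqrt((2*6*(1/11) - 35)*(-25) + 1/32) = sqrt((12/11 - 35)*(-25) + 1/32) = sqrt(-373/11*(-25) + 1/32) = sqrt(9325/11 + 1/32) = sqrt(298411/352) = sqrt(6565042)/88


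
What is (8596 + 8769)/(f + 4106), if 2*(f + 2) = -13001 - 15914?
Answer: -34730/20707 ≈ -1.6772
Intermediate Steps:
f = -28919/2 (f = -2 + (-13001 - 15914)/2 = -2 + (1/2)*(-28915) = -2 - 28915/2 = -28919/2 ≈ -14460.)
(8596 + 8769)/(f + 4106) = (8596 + 8769)/(-28919/2 + 4106) = 17365/(-20707/2) = 17365*(-2/20707) = -34730/20707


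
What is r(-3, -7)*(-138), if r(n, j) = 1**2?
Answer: -138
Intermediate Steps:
r(n, j) = 1
r(-3, -7)*(-138) = 1*(-138) = -138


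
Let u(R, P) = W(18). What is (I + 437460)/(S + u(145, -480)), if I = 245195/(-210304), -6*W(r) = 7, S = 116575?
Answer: 275998027935/73547830336 ≈ 3.7526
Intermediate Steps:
W(r) = -7/6 (W(r) = -1/6*7 = -7/6)
I = -245195/210304 (I = 245195*(-1/210304) = -245195/210304 ≈ -1.1659)
u(R, P) = -7/6
(I + 437460)/(S + u(145, -480)) = (-245195/210304 + 437460)/(116575 - 7/6) = 91999342645/(210304*(699443/6)) = (91999342645/210304)*(6/699443) = 275998027935/73547830336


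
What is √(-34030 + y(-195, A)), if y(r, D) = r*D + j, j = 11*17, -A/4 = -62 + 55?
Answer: 3*I*√4367 ≈ 198.25*I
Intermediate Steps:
A = 28 (A = -4*(-62 + 55) = -4*(-7) = 28)
j = 187
y(r, D) = 187 + D*r (y(r, D) = r*D + 187 = D*r + 187 = 187 + D*r)
√(-34030 + y(-195, A)) = √(-34030 + (187 + 28*(-195))) = √(-34030 + (187 - 5460)) = √(-34030 - 5273) = √(-39303) = 3*I*√4367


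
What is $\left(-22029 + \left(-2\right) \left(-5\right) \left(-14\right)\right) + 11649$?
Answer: $-10520$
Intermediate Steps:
$\left(-22029 + \left(-2\right) \left(-5\right) \left(-14\right)\right) + 11649 = \left(-22029 + 10 \left(-14\right)\right) + 11649 = \left(-22029 - 140\right) + 11649 = -22169 + 11649 = -10520$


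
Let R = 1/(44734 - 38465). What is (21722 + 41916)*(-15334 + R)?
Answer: -6117447438110/6269 ≈ -9.7582e+8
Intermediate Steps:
R = 1/6269 ≈ 0.00015952
(21722 + 41916)*(-15334 + R) = (21722 + 41916)*(-15334 + 1/6269) = 63638*(-96128845/6269) = -6117447438110/6269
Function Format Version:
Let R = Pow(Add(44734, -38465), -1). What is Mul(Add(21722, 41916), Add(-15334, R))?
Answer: Rational(-6117447438110, 6269) ≈ -9.7582e+8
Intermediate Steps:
R = Rational(1, 6269) (R = Pow(6269, -1) = Rational(1, 6269) ≈ 0.00015952)
Mul(Add(21722, 41916), Add(-15334, R)) = Mul(Add(21722, 41916), Add(-15334, Rational(1, 6269))) = Mul(63638, Rational(-96128845, 6269)) = Rational(-6117447438110, 6269)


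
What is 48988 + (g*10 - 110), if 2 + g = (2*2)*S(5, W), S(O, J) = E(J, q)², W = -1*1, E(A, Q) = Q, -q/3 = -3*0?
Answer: 48858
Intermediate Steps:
q = 0 (q = -(-9)*0 = -3*0 = 0)
W = -1
S(O, J) = 0 (S(O, J) = 0² = 0)
g = -2 (g = -2 + (2*2)*0 = -2 + 4*0 = -2 + 0 = -2)
48988 + (g*10 - 110) = 48988 + (-2*10 - 110) = 48988 + (-20 - 110) = 48988 - 130 = 48858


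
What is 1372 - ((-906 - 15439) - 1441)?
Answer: 19158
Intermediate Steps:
1372 - ((-906 - 15439) - 1441) = 1372 - (-16345 - 1441) = 1372 - 1*(-17786) = 1372 + 17786 = 19158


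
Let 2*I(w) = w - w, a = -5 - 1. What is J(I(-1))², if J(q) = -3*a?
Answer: 324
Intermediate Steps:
a = -6
I(w) = 0 (I(w) = (w - w)/2 = (½)*0 = 0)
J(q) = 18 (J(q) = -3*(-6) = 18)
J(I(-1))² = 18² = 324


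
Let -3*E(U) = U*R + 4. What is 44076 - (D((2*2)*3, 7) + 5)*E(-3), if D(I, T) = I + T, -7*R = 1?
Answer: 308780/7 ≈ 44111.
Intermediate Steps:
R = -1/7 (R = -1/7*1 = -1/7 ≈ -0.14286)
E(U) = -4/3 + U/21 (E(U) = -(U*(-1/7) + 4)/3 = -(-U/7 + 4)/3 = -(4 - U/7)/3 = -4/3 + U/21)
44076 - (D((2*2)*3, 7) + 5)*E(-3) = 44076 - (((2*2)*3 + 7) + 5)*(-4/3 + (1/21)*(-3)) = 44076 - ((4*3 + 7) + 5)*(-4/3 - 1/7) = 44076 - ((12 + 7) + 5)*(-31)/21 = 44076 - (19 + 5)*(-31)/21 = 44076 - 24*(-31)/21 = 44076 - 1*(-248/7) = 44076 + 248/7 = 308780/7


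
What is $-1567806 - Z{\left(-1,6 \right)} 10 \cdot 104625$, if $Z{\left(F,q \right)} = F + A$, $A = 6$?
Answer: $-6799056$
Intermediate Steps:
$Z{\left(F,q \right)} = 6 + F$ ($Z{\left(F,q \right)} = F + 6 = 6 + F$)
$-1567806 - Z{\left(-1,6 \right)} 10 \cdot 104625 = -1567806 - \left(6 - 1\right) 10 \cdot 104625 = -1567806 - 5 \cdot 10 \cdot 104625 = -1567806 - 50 \cdot 104625 = -1567806 - 5231250 = -6799056$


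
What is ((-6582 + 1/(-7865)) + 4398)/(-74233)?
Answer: 17177161/583842545 ≈ 0.029421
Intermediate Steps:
((-6582 + 1/(-7865)) + 4398)/(-74233) = ((-6582 - 1/7865) + 4398)*(-1/74233) = (-51767431/7865 + 4398)*(-1/74233) = -17177161/7865*(-1/74233) = 17177161/583842545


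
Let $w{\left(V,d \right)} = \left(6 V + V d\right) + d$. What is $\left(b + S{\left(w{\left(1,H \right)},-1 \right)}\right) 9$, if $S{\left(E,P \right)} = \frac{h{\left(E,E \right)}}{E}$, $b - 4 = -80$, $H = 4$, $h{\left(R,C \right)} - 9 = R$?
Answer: $- \frac{9369}{14} \approx -669.21$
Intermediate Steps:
$h{\left(R,C \right)} = 9 + R$
$w{\left(V,d \right)} = d + 6 V + V d$
$b = -76$ ($b = 4 - 80 = -76$)
$S{\left(E,P \right)} = \frac{9 + E}{E}$
$\left(b + S{\left(w{\left(1,H \right)},-1 \right)}\right) 9 = \left(-76 + \frac{9 + \left(4 + 6 \cdot 1 + 1 \cdot 4\right)}{4 + 6 \cdot 1 + 1 \cdot 4}\right) 9 = \left(-76 + \frac{9 + \left(4 + 6 + 4\right)}{4 + 6 + 4}\right) 9 = \left(-76 + \frac{9 + 14}{14}\right) 9 = \left(-76 + \frac{1}{14} \cdot 23\right) 9 = \left(-76 + \frac{23}{14}\right) 9 = \left(- \frac{1041}{14}\right) 9 = - \frac{9369}{14}$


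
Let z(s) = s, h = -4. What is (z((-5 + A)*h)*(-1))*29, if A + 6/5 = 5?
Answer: -696/5 ≈ -139.20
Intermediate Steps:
A = 19/5 (A = -6/5 + 5 = 19/5 ≈ 3.8000)
(z((-5 + A)*h)*(-1))*29 = (((-5 + 19/5)*(-4))*(-1))*29 = (-6/5*(-4)*(-1))*29 = ((24/5)*(-1))*29 = -24/5*29 = -696/5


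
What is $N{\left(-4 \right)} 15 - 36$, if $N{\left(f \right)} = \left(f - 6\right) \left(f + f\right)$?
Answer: $1164$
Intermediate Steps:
$N{\left(f \right)} = 2 f \left(-6 + f\right)$ ($N{\left(f \right)} = \left(-6 + f\right) 2 f = 2 f \left(-6 + f\right)$)
$N{\left(-4 \right)} 15 - 36 = 2 \left(-4\right) \left(-6 - 4\right) 15 - 36 = 2 \left(-4\right) \left(-10\right) 15 - 36 = 80 \cdot 15 - 36 = 1200 - 36 = 1164$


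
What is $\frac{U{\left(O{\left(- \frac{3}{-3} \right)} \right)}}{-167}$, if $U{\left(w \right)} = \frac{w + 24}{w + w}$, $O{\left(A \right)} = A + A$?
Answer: $- \frac{13}{334} \approx -0.038922$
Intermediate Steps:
$O{\left(A \right)} = 2 A$
$U{\left(w \right)} = \frac{24 + w}{2 w}$
$\frac{U{\left(O{\left(- \frac{3}{-3} \right)} \right)}}{-167} = \frac{\frac{1}{2} \frac{1}{2 \left(- \frac{3}{-3}\right)} \left(24 + 2 \left(- \frac{3}{-3}\right)\right)}{-167} = \frac{24 + 2 \left(\left(-3\right) \left(- \frac{1}{3}\right)\right)}{2 \cdot 2 \left(\left(-3\right) \left(- \frac{1}{3}\right)\right)} \left(- \frac{1}{167}\right) = \frac{24 + 2 \cdot 1}{2 \cdot 2 \cdot 1} \left(- \frac{1}{167}\right) = \frac{24 + 2}{2 \cdot 2} \left(- \frac{1}{167}\right) = \frac{1}{2} \cdot \frac{1}{2} \cdot 26 \left(- \frac{1}{167}\right) = \frac{13}{2} \left(- \frac{1}{167}\right) = - \frac{13}{334}$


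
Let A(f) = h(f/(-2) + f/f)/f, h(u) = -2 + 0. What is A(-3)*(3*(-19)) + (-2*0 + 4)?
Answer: -34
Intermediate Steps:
h(u) = -2
A(f) = -2/f
A(-3)*(3*(-19)) + (-2*0 + 4) = (-2/(-3))*(3*(-19)) + (-2*0 + 4) = -2*(-⅓)*(-57) + (0 + 4) = (⅔)*(-57) + 4 = -38 + 4 = -34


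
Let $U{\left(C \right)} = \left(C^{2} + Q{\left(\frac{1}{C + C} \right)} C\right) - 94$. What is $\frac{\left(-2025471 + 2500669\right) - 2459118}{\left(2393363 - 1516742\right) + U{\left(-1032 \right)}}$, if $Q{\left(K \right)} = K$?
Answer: $- \frac{3967840}{3883103} \approx -1.0218$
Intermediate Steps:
$U{\left(C \right)} = - \frac{187}{2} + C^{2}$ ($U{\left(C \right)} = \left(C^{2} + \frac{C}{C + C}\right) - 94 = \left(C^{2} + \frac{C}{2 C}\right) - 94 = \left(C^{2} + \frac{1}{2 C} C\right) - 94 = \left(C^{2} + \frac{1}{2}\right) - 94 = \left(\frac{1}{2} + C^{2}\right) - 94 = - \frac{187}{2} + C^{2}$)
$\frac{\left(-2025471 + 2500669\right) - 2459118}{\left(2393363 - 1516742\right) + U{\left(-1032 \right)}} = \frac{\left(-2025471 + 2500669\right) - 2459118}{\left(2393363 - 1516742\right) - \left(\frac{187}{2} - \left(-1032\right)^{2}\right)} = \frac{475198 - 2459118}{\left(2393363 - 1516742\right) + \left(- \frac{187}{2} + 1065024\right)} = - \frac{1983920}{876621 + \frac{2129861}{2}} = - \frac{1983920}{\frac{3883103}{2}} = \left(-1983920\right) \frac{2}{3883103} = - \frac{3967840}{3883103}$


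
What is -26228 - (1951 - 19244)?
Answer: -8935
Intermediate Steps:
-26228 - (1951 - 19244) = -26228 - 1*(-17293) = -26228 + 17293 = -8935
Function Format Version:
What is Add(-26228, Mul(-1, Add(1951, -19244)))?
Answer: -8935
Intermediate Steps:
Add(-26228, Mul(-1, Add(1951, -19244))) = Add(-26228, Mul(-1, -17293)) = Add(-26228, 17293) = -8935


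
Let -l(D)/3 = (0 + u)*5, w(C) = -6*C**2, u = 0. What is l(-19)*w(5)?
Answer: 0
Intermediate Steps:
l(D) = 0 (l(D) = -3*(0 + 0)*5 = -0*5 = -3*0 = 0)
l(-19)*w(5) = 0*(-6*5**2) = 0*(-6*25) = 0*(-150) = 0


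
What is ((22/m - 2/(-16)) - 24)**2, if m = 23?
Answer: 17783089/33856 ≈ 525.26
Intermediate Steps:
((22/m - 2/(-16)) - 24)**2 = ((22/23 - 2/(-16)) - 24)**2 = ((22*(1/23) - 2*(-1/16)) - 24)**2 = ((22/23 + 1/8) - 24)**2 = (199/184 - 24)**2 = (-4217/184)**2 = 17783089/33856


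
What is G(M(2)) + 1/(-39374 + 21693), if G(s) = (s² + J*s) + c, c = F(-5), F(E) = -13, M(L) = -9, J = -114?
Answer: 19343013/17681 ≈ 1094.0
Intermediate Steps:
c = -13
G(s) = -13 + s² - 114*s (G(s) = (s² - 114*s) - 13 = -13 + s² - 114*s)
G(M(2)) + 1/(-39374 + 21693) = (-13 + (-9)² - 114*(-9)) + 1/(-39374 + 21693) = (-13 + 81 + 1026) + 1/(-17681) = 1094 - 1/17681 = 19343013/17681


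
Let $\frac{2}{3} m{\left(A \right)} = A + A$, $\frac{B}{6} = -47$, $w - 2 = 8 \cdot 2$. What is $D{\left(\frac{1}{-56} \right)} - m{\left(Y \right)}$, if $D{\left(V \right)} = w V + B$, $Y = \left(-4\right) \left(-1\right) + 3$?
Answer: $- \frac{8493}{28} \approx -303.32$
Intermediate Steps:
$w = 18$ ($w = 2 + 8 \cdot 2 = 2 + 16 = 18$)
$B = -282$ ($B = 6 \left(-47\right) = -282$)
$Y = 7$ ($Y = 4 + 3 = 7$)
$m{\left(A \right)} = 3 A$ ($m{\left(A \right)} = \frac{3 \left(A + A\right)}{2} = \frac{3 \cdot 2 A}{2} = 3 A$)
$D{\left(V \right)} = -282 + 18 V$ ($D{\left(V \right)} = 18 V - 282 = -282 + 18 V$)
$D{\left(\frac{1}{-56} \right)} - m{\left(Y \right)} = \left(-282 + \frac{18}{-56}\right) - 3 \cdot 7 = \left(-282 + 18 \left(- \frac{1}{56}\right)\right) - 21 = \left(-282 - \frac{9}{28}\right) - 21 = - \frac{7905}{28} - 21 = - \frac{8493}{28}$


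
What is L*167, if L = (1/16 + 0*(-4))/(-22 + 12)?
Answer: -167/160 ≈ -1.0438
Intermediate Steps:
L = -1/160 (L = (1/16 + 0)/(-10) = (1/16)*(-1/10) = -1/160 ≈ -0.0062500)
L*167 = -1/160*167 = -167/160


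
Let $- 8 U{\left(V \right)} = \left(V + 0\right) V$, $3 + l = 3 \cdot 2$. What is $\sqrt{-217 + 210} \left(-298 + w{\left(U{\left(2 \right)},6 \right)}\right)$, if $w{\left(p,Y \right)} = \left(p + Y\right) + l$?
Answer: $- \frac{579 i \sqrt{7}}{2} \approx - 765.95 i$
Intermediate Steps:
$l = 3$ ($l = -3 + 3 \cdot 2 = -3 + 6 = 3$)
$U{\left(V \right)} = - \frac{V^{2}}{8}$ ($U{\left(V \right)} = - \frac{\left(V + 0\right) V}{8} = - \frac{V V}{8} = - \frac{V^{2}}{8}$)
$w{\left(p,Y \right)} = 3 + Y + p$ ($w{\left(p,Y \right)} = \left(p + Y\right) + 3 = \left(Y + p\right) + 3 = 3 + Y + p$)
$\sqrt{-217 + 210} \left(-298 + w{\left(U{\left(2 \right)},6 \right)}\right) = \sqrt{-217 + 210} \left(-298 + \left(3 + 6 - \frac{2^{2}}{8}\right)\right) = \sqrt{-7} \left(-298 + \left(3 + 6 - \frac{1}{2}\right)\right) = i \sqrt{7} \left(-298 + \left(3 + 6 - \frac{1}{2}\right)\right) = i \sqrt{7} \left(-298 + \frac{17}{2}\right) = i \sqrt{7} \left(- \frac{579}{2}\right) = - \frac{579 i \sqrt{7}}{2}$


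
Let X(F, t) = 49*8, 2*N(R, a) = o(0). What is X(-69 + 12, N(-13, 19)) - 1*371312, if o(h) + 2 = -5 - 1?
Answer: -370920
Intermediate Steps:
o(h) = -8 (o(h) = -2 + (-5 - 1) = -2 - 6 = -8)
N(R, a) = -4 (N(R, a) = (½)*(-8) = -4)
X(F, t) = 392
X(-69 + 12, N(-13, 19)) - 1*371312 = 392 - 1*371312 = 392 - 371312 = -370920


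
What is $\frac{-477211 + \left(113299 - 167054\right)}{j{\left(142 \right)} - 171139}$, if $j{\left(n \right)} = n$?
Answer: $\frac{530966}{170997} \approx 3.1051$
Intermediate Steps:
$\frac{-477211 + \left(113299 - 167054\right)}{j{\left(142 \right)} - 171139} = \frac{-477211 + \left(113299 - 167054\right)}{142 - 171139} = \frac{-477211 - 53755}{-170997} = \left(-530966\right) \left(- \frac{1}{170997}\right) = \frac{530966}{170997}$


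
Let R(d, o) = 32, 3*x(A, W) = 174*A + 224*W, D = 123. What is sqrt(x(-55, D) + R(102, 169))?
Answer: sqrt(6026) ≈ 77.627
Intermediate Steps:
x(A, W) = 58*A + 224*W/3 (x(A, W) = (174*A + 224*W)/3 = 58*A + 224*W/3)
sqrt(x(-55, D) + R(102, 169)) = sqrt((58*(-55) + (224/3)*123) + 32) = sqrt((-3190 + 9184) + 32) = sqrt(5994 + 32) = sqrt(6026)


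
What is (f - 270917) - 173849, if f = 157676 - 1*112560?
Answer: -399650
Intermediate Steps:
f = 45116 (f = 157676 - 112560 = 45116)
(f - 270917) - 173849 = (45116 - 270917) - 173849 = -225801 - 173849 = -399650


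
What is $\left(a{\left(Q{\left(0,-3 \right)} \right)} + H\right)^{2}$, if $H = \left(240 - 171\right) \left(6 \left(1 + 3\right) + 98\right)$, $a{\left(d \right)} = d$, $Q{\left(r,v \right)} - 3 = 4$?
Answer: $70980625$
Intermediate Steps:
$Q{\left(r,v \right)} = 7$ ($Q{\left(r,v \right)} = 3 + 4 = 7$)
$H = 8418$ ($H = 69 \left(6 \cdot 4 + 98\right) = 69 \left(24 + 98\right) = 69 \cdot 122 = 8418$)
$\left(a{\left(Q{\left(0,-3 \right)} \right)} + H\right)^{2} = \left(7 + 8418\right)^{2} = 8425^{2} = 70980625$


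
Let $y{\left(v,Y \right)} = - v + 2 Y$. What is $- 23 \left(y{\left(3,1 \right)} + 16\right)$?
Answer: $-345$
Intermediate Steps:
$- 23 \left(y{\left(3,1 \right)} + 16\right) = - 23 \left(\left(\left(-1\right) 3 + 2 \cdot 1\right) + 16\right) = - 23 \left(\left(-3 + 2\right) + 16\right) = - 23 \left(-1 + 16\right) = \left(-23\right) 15 = -345$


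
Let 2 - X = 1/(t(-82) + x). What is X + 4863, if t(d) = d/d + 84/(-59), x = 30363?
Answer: 8715122021/1791392 ≈ 4865.0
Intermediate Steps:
t(d) = -25/59 (t(d) = 1 + 84*(-1/59) = 1 - 84/59 = -25/59)
X = 3582725/1791392 (X = 2 - 1/(-25/59 + 30363) = 2 - 1/1791392/59 = 2 - 1*59/1791392 = 2 - 59/1791392 = 3582725/1791392 ≈ 2.0000)
X + 4863 = 3582725/1791392 + 4863 = 8715122021/1791392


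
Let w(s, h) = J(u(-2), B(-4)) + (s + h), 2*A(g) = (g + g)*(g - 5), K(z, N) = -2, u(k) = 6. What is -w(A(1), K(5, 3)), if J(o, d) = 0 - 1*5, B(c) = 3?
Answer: 11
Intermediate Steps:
J(o, d) = -5 (J(o, d) = 0 - 5 = -5)
A(g) = g*(-5 + g) (A(g) = ((g + g)*(g - 5))/2 = ((2*g)*(-5 + g))/2 = (2*g*(-5 + g))/2 = g*(-5 + g))
w(s, h) = -5 + h + s (w(s, h) = -5 + (s + h) = -5 + (h + s) = -5 + h + s)
-w(A(1), K(5, 3)) = -(-5 - 2 + 1*(-5 + 1)) = -(-5 - 2 + 1*(-4)) = -(-5 - 2 - 4) = -1*(-11) = 11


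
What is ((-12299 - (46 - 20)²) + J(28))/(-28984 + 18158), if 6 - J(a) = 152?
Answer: 13121/10826 ≈ 1.2120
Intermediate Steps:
J(a) = -146 (J(a) = 6 - 1*152 = 6 - 152 = -146)
((-12299 - (46 - 20)²) + J(28))/(-28984 + 18158) = ((-12299 - (46 - 20)²) - 146)/(-28984 + 18158) = ((-12299 - 1*26²) - 146)/(-10826) = ((-12299 - 1*676) - 146)*(-1/10826) = ((-12299 - 676) - 146)*(-1/10826) = (-12975 - 146)*(-1/10826) = -13121*(-1/10826) = 13121/10826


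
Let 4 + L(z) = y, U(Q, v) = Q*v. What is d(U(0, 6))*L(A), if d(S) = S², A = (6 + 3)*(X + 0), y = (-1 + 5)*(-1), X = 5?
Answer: 0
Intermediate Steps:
y = -4 (y = 4*(-1) = -4)
A = 45 (A = (6 + 3)*(5 + 0) = 9*5 = 45)
L(z) = -8 (L(z) = -4 - 4 = -8)
d(U(0, 6))*L(A) = (0*6)²*(-8) = 0²*(-8) = 0*(-8) = 0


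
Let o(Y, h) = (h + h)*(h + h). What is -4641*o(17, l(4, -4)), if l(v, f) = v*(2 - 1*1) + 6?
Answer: -1856400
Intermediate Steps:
l(v, f) = 6 + v (l(v, f) = v*(2 - 1) + 6 = v*1 + 6 = v + 6 = 6 + v)
o(Y, h) = 4*h² (o(Y, h) = (2*h)*(2*h) = 4*h²)
-4641*o(17, l(4, -4)) = -18564*(6 + 4)² = -18564*10² = -18564*100 = -4641*400 = -1856400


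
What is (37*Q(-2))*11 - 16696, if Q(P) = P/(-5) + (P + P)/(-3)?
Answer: -239858/15 ≈ -15991.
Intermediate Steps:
Q(P) = -13*P/15 (Q(P) = P*(-⅕) + (2*P)*(-⅓) = -P/5 - 2*P/3 = -13*P/15)
(37*Q(-2))*11 - 16696 = (37*(-13/15*(-2)))*11 - 16696 = (37*(26/15))*11 - 16696 = (962/15)*11 - 16696 = 10582/15 - 16696 = -239858/15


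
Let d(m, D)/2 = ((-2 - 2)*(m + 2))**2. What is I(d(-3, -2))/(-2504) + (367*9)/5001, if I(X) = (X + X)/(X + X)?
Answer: 2755237/4174168 ≈ 0.66007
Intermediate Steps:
d(m, D) = 2*(-8 - 4*m)**2 (d(m, D) = 2*((-2 - 2)*(m + 2))**2 = 2*(-4*(2 + m))**2 = 2*(-8 - 4*m)**2)
I(X) = 1 (I(X) = (2*X)/((2*X)) = (2*X)*(1/(2*X)) = 1)
I(d(-3, -2))/(-2504) + (367*9)/5001 = 1/(-2504) + (367*9)/5001 = 1*(-1/2504) + 3303*(1/5001) = -1/2504 + 1101/1667 = 2755237/4174168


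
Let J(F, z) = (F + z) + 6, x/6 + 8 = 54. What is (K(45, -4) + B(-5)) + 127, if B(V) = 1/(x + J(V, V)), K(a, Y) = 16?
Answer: 38897/272 ≈ 143.00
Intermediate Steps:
x = 276 (x = -48 + 6*54 = -48 + 324 = 276)
J(F, z) = 6 + F + z
B(V) = 1/(282 + 2*V) (B(V) = 1/(276 + (6 + V + V)) = 1/(276 + (6 + 2*V)) = 1/(282 + 2*V))
(K(45, -4) + B(-5)) + 127 = (16 + 1/(2*(141 - 5))) + 127 = (16 + (½)/136) + 127 = (16 + (½)*(1/136)) + 127 = (16 + 1/272) + 127 = 4353/272 + 127 = 38897/272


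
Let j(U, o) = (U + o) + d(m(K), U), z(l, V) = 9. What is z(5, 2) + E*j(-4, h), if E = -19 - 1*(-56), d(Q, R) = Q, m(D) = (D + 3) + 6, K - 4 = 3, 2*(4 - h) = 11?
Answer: 795/2 ≈ 397.50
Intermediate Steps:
h = -3/2 (h = 4 - 1/2*11 = 4 - 11/2 = -3/2 ≈ -1.5000)
K = 7 (K = 4 + 3 = 7)
m(D) = 9 + D (m(D) = (3 + D) + 6 = 9 + D)
E = 37 (E = -19 + 56 = 37)
j(U, o) = 16 + U + o (j(U, o) = (U + o) + (9 + 7) = (U + o) + 16 = 16 + U + o)
z(5, 2) + E*j(-4, h) = 9 + 37*(16 - 4 - 3/2) = 9 + 37*(21/2) = 9 + 777/2 = 795/2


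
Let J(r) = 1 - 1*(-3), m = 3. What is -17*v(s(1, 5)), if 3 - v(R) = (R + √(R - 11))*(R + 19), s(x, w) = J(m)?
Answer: 1513 + 391*I*√7 ≈ 1513.0 + 1034.5*I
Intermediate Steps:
J(r) = 4 (J(r) = 1 + 3 = 4)
s(x, w) = 4
v(R) = 3 - (19 + R)*(R + √(-11 + R)) (v(R) = 3 - (R + √(R - 11))*(R + 19) = 3 - (R + √(-11 + R))*(19 + R) = 3 - (19 + R)*(R + √(-11 + R)))
-17*v(s(1, 5)) = -17*(3 - 1*4² - 19*4 - 19*√(-11 + 4) - 1*4*√(-11 + 4)) = -17*(3 - 1*16 - 76 - 19*I*√7 - 1*4*√(-7)) = -17*(3 - 16 - 76 - 19*I*√7 - 1*4*I*√7) = -17*(3 - 16 - 76 - 19*I*√7 - 4*I*√7) = -17*(-89 - 23*I*√7) = 1513 + 391*I*√7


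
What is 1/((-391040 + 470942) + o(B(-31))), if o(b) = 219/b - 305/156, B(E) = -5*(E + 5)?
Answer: 780/62323349 ≈ 1.2515e-5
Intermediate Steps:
B(E) = -25 - 5*E (B(E) = -5*(5 + E) = -25 - 5*E)
o(b) = -305/156 + 219/b (o(b) = 219/b - 305*1/156 = 219/b - 305/156 = -305/156 + 219/b)
1/((-391040 + 470942) + o(B(-31))) = 1/((-391040 + 470942) + (-305/156 + 219/(-25 - 5*(-31)))) = 1/(79902 + (-305/156 + 219/(-25 + 155))) = 1/(79902 + (-305/156 + 219/130)) = 1/(79902 - 211/780) = 1/(62323349/780) = 780/62323349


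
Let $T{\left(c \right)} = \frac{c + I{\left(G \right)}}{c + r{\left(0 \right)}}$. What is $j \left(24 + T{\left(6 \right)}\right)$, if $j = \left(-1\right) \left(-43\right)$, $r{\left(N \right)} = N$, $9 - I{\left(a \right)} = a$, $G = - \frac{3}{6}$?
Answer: $\frac{13717}{12} \approx 1143.1$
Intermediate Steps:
$G = - \frac{1}{2}$ ($G = \left(-3\right) \frac{1}{6} = - \frac{1}{2} \approx -0.5$)
$I{\left(a \right)} = 9 - a$
$T{\left(c \right)} = \frac{\frac{19}{2} + c}{c}$ ($T{\left(c \right)} = \frac{c + \left(9 - - \frac{1}{2}\right)}{c + 0} = \frac{c + \left(9 + \frac{1}{2}\right)}{c} = \frac{c + \frac{19}{2}}{c} = \frac{\frac{19}{2} + c}{c}$)
$j = 43$
$j \left(24 + T{\left(6 \right)}\right) = 43 \left(24 + \frac{\frac{19}{2} + 6}{6}\right) = 43 \left(24 + \frac{1}{6} \cdot \frac{31}{2}\right) = 43 \left(24 + \frac{31}{12}\right) = 43 \cdot \frac{319}{12} = \frac{13717}{12}$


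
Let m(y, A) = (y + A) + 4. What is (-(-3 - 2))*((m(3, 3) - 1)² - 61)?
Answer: 100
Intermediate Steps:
m(y, A) = 4 + A + y (m(y, A) = (A + y) + 4 = 4 + A + y)
(-(-3 - 2))*((m(3, 3) - 1)² - 61) = (-(-3 - 2))*(((4 + 3 + 3) - 1)² - 61) = (-1*(-5))*((10 - 1)² - 61) = 5*(9² - 61) = 5*(81 - 61) = 5*20 = 100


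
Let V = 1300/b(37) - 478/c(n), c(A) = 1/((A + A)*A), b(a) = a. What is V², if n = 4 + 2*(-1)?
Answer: 19652675344/1369 ≈ 1.4355e+7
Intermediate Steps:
n = 2 (n = 4 - 2 = 2)
c(A) = 1/(2*A²) (c(A) = 1/(((2*A))*A) = (1/(2*A))/A = 1/(2*A²))
V = -140188/37 (V = 1300/37 - 478/((½)/2²) = 1300*(1/37) - 478/((½)*(¼)) = 1300/37 - 478/⅛ = 1300/37 - 478*8 = 1300/37 - 3824 = -140188/37 ≈ -3788.9)
V² = (-140188/37)² = 19652675344/1369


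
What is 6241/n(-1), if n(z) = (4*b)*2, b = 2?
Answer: 6241/16 ≈ 390.06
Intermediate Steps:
n(z) = 16 (n(z) = (4*2)*2 = 8*2 = 16)
6241/n(-1) = 6241/16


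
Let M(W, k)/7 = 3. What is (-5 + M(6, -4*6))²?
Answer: 256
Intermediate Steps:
M(W, k) = 21 (M(W, k) = 7*3 = 21)
(-5 + M(6, -4*6))² = (-5 + 21)² = 16² = 256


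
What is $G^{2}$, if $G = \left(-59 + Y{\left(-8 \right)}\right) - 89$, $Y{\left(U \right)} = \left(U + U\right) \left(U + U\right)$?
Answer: $11664$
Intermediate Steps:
$Y{\left(U \right)} = 4 U^{2}$ ($Y{\left(U \right)} = 2 U 2 U = 4 U^{2}$)
$G = 108$ ($G = \left(-59 + 4 \left(-8\right)^{2}\right) - 89 = \left(-59 + 4 \cdot 64\right) - 89 = \left(-59 + 256\right) - 89 = 197 - 89 = 108$)
$G^{2} = 108^{2} = 11664$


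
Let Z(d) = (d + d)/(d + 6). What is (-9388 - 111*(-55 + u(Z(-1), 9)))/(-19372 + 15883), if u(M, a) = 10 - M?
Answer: 22187/17445 ≈ 1.2718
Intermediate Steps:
Z(d) = 2*d/(6 + d) (Z(d) = (2*d)/(6 + d) = 2*d/(6 + d))
(-9388 - 111*(-55 + u(Z(-1), 9)))/(-19372 + 15883) = (-9388 - 111*(-55 + (10 - 2*(-1)/(6 - 1))))/(-19372 + 15883) = (-9388 - 111*(-55 + (10 - 2*(-1)/5)))/(-3489) = (-9388 - 111*(-55 + (10 - 2*(-1)/5)))*(-1/3489) = (-9388 - 111*(-55 + (10 - 1*(-⅖))))*(-1/3489) = (-9388 - 111*(-55 + (10 + ⅖)))*(-1/3489) = (-9388 - 111*(-55 + 52/5))*(-1/3489) = (-9388 - 111*(-223/5))*(-1/3489) = (-9388 + 24753/5)*(-1/3489) = -22187/5*(-1/3489) = 22187/17445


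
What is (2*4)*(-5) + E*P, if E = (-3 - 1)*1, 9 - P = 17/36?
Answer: -667/9 ≈ -74.111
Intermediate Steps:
P = 307/36 (P = 9 - 17/36 = 307/36 ≈ 8.5278)
E = -4 (E = -4*1 = -4)
(2*4)*(-5) + E*P = (2*4)*(-5) - 4*307/36 = 8*(-5) - 307/9 = -40 - 307/9 = -667/9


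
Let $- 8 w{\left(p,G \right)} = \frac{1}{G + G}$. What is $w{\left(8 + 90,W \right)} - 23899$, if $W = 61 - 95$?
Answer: $- \frac{13001055}{544} \approx -23899.0$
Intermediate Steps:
$W = -34$
$w{\left(p,G \right)} = - \frac{1}{16 G}$ ($w{\left(p,G \right)} = - \frac{1}{8 \left(G + G\right)} = - \frac{1}{8 \cdot 2 G} = - \frac{\frac{1}{2} \frac{1}{G}}{8} = - \frac{1}{16 G}$)
$w{\left(8 + 90,W \right)} - 23899 = - \frac{1}{16 \left(-34\right)} - 23899 = \left(- \frac{1}{16}\right) \left(- \frac{1}{34}\right) - 23899 = \frac{1}{544} - 23899 = - \frac{13001055}{544}$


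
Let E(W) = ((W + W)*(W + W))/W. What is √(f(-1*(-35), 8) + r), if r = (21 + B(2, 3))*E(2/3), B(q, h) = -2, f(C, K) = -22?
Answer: √258/3 ≈ 5.3541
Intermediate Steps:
E(W) = 4*W (E(W) = ((2*W)*(2*W))/W = (4*W²)/W = 4*W)
r = 152/3 (r = (21 - 2)*(4*(2/3)) = 19*(4*(2*(⅓))) = 19*(4*(⅔)) = 19*(8/3) = 152/3 ≈ 50.667)
√(f(-1*(-35), 8) + r) = √(-22 + 152/3) = √(86/3) = √258/3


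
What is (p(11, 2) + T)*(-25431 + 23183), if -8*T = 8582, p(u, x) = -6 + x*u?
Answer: 2375574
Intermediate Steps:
p(u, x) = -6 + u*x
T = -4291/4 (T = -⅛*8582 = -4291/4 ≈ -1072.8)
(p(11, 2) + T)*(-25431 + 23183) = ((-6 + 11*2) - 4291/4)*(-25431 + 23183) = ((-6 + 22) - 4291/4)*(-2248) = (16 - 4291/4)*(-2248) = -4227/4*(-2248) = 2375574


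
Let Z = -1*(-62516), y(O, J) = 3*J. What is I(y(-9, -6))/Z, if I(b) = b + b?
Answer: -9/15629 ≈ -0.00057585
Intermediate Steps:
Z = 62516
I(b) = 2*b
I(y(-9, -6))/Z = (2*(3*(-6)))/62516 = (2*(-18))*(1/62516) = -36*1/62516 = -9/15629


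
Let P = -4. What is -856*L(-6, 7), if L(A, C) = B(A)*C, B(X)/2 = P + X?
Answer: 119840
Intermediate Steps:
B(X) = -8 + 2*X (B(X) = 2*(-4 + X) = -8 + 2*X)
L(A, C) = C*(-8 + 2*A) (L(A, C) = (-8 + 2*A)*C = C*(-8 + 2*A))
-856*L(-6, 7) = -1712*7*(-4 - 6) = -1712*7*(-10) = -856*(-140) = 119840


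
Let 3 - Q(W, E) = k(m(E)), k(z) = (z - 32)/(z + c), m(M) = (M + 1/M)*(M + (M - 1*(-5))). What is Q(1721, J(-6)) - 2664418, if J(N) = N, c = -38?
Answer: -82596932/31 ≈ -2.6644e+6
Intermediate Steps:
m(M) = (5 + 2*M)*(M + 1/M) (m(M) = (M + 1/M)*(M + (M + 5)) = (M + 1/M)*(M + (5 + M)) = (M + 1/M)*(5 + 2*M) = (5 + 2*M)*(M + 1/M))
k(z) = (-32 + z)/(-38 + z) (k(z) = (z - 32)/(z - 38) = (-32 + z)/(-38 + z))
Q(W, E) = 3 - (-30 + 2*E² + 5*E + 5/E)/(-36 + 2*E² + 5*E + 5/E) (Q(W, E) = 3 - (-32 + (2 + 2*E² + 5*E + 5/E))/(-38 + (2 + 2*E² + 5*E + 5/E)) = 3 - (-30 + 2*E² + 5*E + 5/E)/(-36 + 2*E² + 5*E + 5/E))
Q(1721, J(-6)) - 2664418 = 2*(5 - 39*(-6) + 2*(-6)³ + 5*(-6)²)/(5 - 36*(-6) + 2*(-6)³ + 5*(-6)²) - 2664418 = 2*(5 + 234 + 2*(-216) + 5*36)/(5 + 216 + 2*(-216) + 5*36) - 2664418 = 2*(5 + 234 - 432 + 180)/(5 + 216 - 432 + 180) - 2664418 = 2*(-13)/(-31) - 2664418 = 2*(-1/31)*(-13) - 2664418 = 26/31 - 2664418 = -82596932/31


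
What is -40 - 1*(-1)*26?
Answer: -14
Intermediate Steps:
-40 - 1*(-1)*26 = -40 + 1*26 = -40 + 26 = -14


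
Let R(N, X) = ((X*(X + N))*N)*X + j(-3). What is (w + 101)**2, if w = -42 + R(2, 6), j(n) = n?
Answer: 399424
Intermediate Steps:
R(N, X) = -3 + N*X**2*(N + X) (R(N, X) = ((X*(X + N))*N)*X - 3 = ((X*(N + X))*N)*X - 3 = (N*X*(N + X))*X - 3 = N*X**2*(N + X) - 3 = -3 + N*X**2*(N + X))
w = 531 (w = -42 + (-3 + 2*6**3 + 2**2*6**2) = -42 + (-3 + 2*216 + 4*36) = -42 + (-3 + 432 + 144) = -42 + 573 = 531)
(w + 101)**2 = (531 + 101)**2 = 632**2 = 399424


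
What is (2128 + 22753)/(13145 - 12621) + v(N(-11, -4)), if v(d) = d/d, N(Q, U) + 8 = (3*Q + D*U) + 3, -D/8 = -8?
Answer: 25405/524 ≈ 48.483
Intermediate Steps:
D = 64 (D = -8*(-8) = 64)
N(Q, U) = -5 + 3*Q + 64*U (N(Q, U) = -8 + ((3*Q + 64*U) + 3) = -8 + (3 + 3*Q + 64*U) = -5 + 3*Q + 64*U)
v(d) = 1
(2128 + 22753)/(13145 - 12621) + v(N(-11, -4)) = (2128 + 22753)/(13145 - 12621) + 1 = 24881/524 + 1 = 25405/524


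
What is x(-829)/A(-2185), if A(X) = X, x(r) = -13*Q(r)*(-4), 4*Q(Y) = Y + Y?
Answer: 21554/2185 ≈ 9.8645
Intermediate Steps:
Q(Y) = Y/2 (Q(Y) = (Y + Y)/4 = (2*Y)/4 = Y/2)
x(r) = 26*r (x(r) = -13*r/2*(-4) = 26*r)
x(-829)/A(-2185) = (26*(-829))/(-2185) = -21554*(-1/2185) = 21554/2185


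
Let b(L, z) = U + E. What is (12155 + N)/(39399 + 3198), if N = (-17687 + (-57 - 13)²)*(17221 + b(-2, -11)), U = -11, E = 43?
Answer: -220601956/42597 ≈ -5178.8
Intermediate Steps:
b(L, z) = 32 (b(L, z) = -11 + 43 = 32)
N = -220614111 (N = (-17687 + (-57 - 13)²)*(17221 + 32) = (-17687 + (-70)²)*17253 = (-17687 + 4900)*17253 = -12787*17253 = -220614111)
(12155 + N)/(39399 + 3198) = (12155 - 220614111)/(39399 + 3198) = -220601956/42597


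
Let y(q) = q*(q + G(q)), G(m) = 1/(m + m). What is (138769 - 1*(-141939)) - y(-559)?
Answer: -63547/2 ≈ -31774.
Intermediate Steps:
G(m) = 1/(2*m)
y(q) = q*(q + 1/(2*q))
(138769 - 1*(-141939)) - y(-559) = (138769 - 1*(-141939)) - (1/2 + (-559)**2) = (138769 + 141939) - (1/2 + 312481) = 280708 - 1*624963/2 = 280708 - 624963/2 = -63547/2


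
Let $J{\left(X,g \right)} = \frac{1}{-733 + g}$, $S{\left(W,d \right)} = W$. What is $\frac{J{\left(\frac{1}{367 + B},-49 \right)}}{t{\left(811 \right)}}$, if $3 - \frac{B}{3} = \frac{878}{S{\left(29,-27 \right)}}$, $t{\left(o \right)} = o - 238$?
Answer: $- \frac{1}{448086} \approx -2.2317 \cdot 10^{-6}$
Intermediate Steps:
$t{\left(o \right)} = -238 + o$ ($t{\left(o \right)} = o - 238 = -238 + o$)
$B = - \frac{2373}{29}$ ($B = 9 - 3 \cdot \frac{878}{29} = 9 - 3 \cdot 878 \cdot \frac{1}{29} = 9 - \frac{2634}{29} = - \frac{2373}{29} \approx -81.828$)
$\frac{J{\left(\frac{1}{367 + B},-49 \right)}}{t{\left(811 \right)}} = \frac{1}{\left(-733 - 49\right) \left(-238 + 811\right)} = \frac{1}{\left(-782\right) 573} = \left(- \frac{1}{782}\right) \frac{1}{573} = - \frac{1}{448086}$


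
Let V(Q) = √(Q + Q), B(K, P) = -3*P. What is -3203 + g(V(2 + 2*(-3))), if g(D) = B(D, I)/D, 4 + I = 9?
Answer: -3203 + 15*I*√2/4 ≈ -3203.0 + 5.3033*I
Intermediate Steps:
I = 5 (I = -4 + 9 = 5)
V(Q) = √2*√Q (V(Q) = √(2*Q) = √2*√Q)
g(D) = -15/D (g(D) = (-3*5)/D = -15/D)
-3203 + g(V(2 + 2*(-3))) = -3203 - 15*√2/(2*√(2 + 2*(-3))) = -3203 - 15*√2/(2*√(2 - 6)) = -3203 - 15*(-I*√2/4) = -3203 - (-15)*I*√2/4 = -3203 + 15*I*√2/4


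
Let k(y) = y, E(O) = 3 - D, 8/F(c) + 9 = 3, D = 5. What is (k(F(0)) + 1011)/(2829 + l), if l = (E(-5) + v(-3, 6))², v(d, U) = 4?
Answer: 3029/8499 ≈ 0.35639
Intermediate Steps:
F(c) = -4/3 (F(c) = 8/(-9 + 3) = 8/(-6) = 8*(-⅙) = -4/3)
E(O) = -2 (E(O) = 3 - 1*5 = 3 - 5 = -2)
l = 4 (l = (-2 + 4)² = 2² = 4)
(k(F(0)) + 1011)/(2829 + l) = (-4/3 + 1011)/(2829 + 4) = (3029/3)/2833 = (3029/3)*(1/2833) = 3029/8499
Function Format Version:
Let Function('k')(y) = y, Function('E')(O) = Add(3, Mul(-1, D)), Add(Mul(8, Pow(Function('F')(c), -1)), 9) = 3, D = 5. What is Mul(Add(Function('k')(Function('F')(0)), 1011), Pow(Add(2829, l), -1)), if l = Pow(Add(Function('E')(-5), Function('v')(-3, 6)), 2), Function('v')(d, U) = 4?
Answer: Rational(3029, 8499) ≈ 0.35639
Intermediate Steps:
Function('F')(c) = Rational(-4, 3) (Function('F')(c) = Mul(8, Pow(Add(-9, 3), -1)) = Mul(8, Pow(-6, -1)) = Mul(8, Rational(-1, 6)) = Rational(-4, 3))
Function('E')(O) = -2 (Function('E')(O) = Add(3, Mul(-1, 5)) = Add(3, -5) = -2)
l = 4 (l = Pow(Add(-2, 4), 2) = Pow(2, 2) = 4)
Mul(Add(Function('k')(Function('F')(0)), 1011), Pow(Add(2829, l), -1)) = Mul(Add(Rational(-4, 3), 1011), Pow(Add(2829, 4), -1)) = Mul(Rational(3029, 3), Pow(2833, -1)) = Mul(Rational(3029, 3), Rational(1, 2833)) = Rational(3029, 8499)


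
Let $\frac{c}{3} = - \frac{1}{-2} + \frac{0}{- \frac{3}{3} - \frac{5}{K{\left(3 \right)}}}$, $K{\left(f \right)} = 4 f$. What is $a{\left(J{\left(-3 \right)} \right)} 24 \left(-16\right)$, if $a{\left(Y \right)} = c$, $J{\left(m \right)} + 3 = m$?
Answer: $-576$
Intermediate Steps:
$J{\left(m \right)} = -3 + m$
$c = \frac{3}{2}$ ($c = 3 \left(- \frac{1}{-2} + \frac{0}{- \frac{3}{3} - \frac{5}{4 \cdot 3}}\right) = 3 \left(\left(-1\right) \left(- \frac{1}{2}\right) + \frac{0}{\left(-3\right) \frac{1}{3} - \frac{5}{12}}\right) = 3 \left(\frac{1}{2} + \frac{0}{-1 - \frac{5}{12}}\right) = 3 \left(\frac{1}{2} + \frac{0}{- \frac{17}{12}}\right) = 3 \left(\frac{1}{2} + 0 \left(- \frac{12}{17}\right)\right) = 3 \left(\frac{1}{2} + 0\right) = 3 \cdot \frac{1}{2} = \frac{3}{2} \approx 1.5$)
$a{\left(Y \right)} = \frac{3}{2}$
$a{\left(J{\left(-3 \right)} \right)} 24 \left(-16\right) = \frac{3}{2} \cdot 24 \left(-16\right) = 36 \left(-16\right) = -576$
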